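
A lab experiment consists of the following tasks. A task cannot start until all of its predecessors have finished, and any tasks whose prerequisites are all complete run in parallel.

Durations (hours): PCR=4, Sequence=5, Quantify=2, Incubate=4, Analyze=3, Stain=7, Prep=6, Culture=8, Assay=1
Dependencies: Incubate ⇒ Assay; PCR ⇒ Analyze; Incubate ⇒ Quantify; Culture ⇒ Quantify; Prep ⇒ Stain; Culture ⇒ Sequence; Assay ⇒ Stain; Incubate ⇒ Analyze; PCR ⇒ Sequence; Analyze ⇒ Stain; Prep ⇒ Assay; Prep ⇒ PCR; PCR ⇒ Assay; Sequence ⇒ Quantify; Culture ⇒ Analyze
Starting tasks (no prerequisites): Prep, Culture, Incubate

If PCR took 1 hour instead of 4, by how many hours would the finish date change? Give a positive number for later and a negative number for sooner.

-2

Actual critical path: Prep→PCR→Analyze→Stain = 6+4+3+7 = 20 ⇒ 20 hours.
PCR lies on that path, so at 1 hour the path becomes 17 hours.
New critical path: Culture→Analyze→Stain = 8+3+7 = 18 ⇒ 18 hours.
Change in finish: 18 − 20 = -2 hours.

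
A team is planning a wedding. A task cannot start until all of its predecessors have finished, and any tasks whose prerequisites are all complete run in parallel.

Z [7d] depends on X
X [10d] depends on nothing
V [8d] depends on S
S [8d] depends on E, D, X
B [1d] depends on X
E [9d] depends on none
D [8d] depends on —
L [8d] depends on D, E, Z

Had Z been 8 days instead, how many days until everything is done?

Critical path before the change: X→S→V = 10+8+8 = 26 giving 26 days.
Z has 1 day of float (longest path through it is 25).
The binding chain switches to X→Z→L = 10+8+8 = 26; finish 26 days.

26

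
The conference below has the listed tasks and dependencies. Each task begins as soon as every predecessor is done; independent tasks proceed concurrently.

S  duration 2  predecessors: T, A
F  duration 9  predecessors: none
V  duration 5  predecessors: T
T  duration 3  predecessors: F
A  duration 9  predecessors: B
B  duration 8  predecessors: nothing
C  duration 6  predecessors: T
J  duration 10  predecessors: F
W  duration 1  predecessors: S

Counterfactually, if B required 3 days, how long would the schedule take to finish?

Baseline: B→A→S→W = 8+9+2+1 = 20 → 20 days.
Since B is critical, the -5 change carries straight to that chain (now 15 days).
The binding chain switches to F→J = 9+10 = 19; finish 19 days.

19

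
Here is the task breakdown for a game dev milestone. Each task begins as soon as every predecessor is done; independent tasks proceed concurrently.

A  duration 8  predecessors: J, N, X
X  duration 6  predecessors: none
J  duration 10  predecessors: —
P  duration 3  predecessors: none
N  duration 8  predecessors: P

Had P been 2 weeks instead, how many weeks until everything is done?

18

Baseline: P→N→A = 3+8+8 = 19 → 19 weeks.
Since P is critical, the -1 change carries straight to that chain (now 18 weeks).
The critical path is still P→N→A; finish is now 18 weeks.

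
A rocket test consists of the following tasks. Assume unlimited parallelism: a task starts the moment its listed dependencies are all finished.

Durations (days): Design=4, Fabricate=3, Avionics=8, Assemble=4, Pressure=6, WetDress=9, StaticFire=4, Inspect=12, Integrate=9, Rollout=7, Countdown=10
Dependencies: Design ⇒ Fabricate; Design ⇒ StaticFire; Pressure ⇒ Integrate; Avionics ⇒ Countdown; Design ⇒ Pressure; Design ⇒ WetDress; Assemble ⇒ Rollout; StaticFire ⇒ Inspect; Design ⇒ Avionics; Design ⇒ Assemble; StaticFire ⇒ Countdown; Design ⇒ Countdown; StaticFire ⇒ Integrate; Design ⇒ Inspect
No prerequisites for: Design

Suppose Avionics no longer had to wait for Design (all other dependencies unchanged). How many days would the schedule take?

Before: longest chain Design→Avionics→Countdown = 4+8+10 = 22, finish 22.
Without Design→Avionics, Avionics's earliest start moves from 4 to 0.
New critical path: Design→StaticFire→Inspect = 4+4+12 = 20 ⇒ 20 days.

20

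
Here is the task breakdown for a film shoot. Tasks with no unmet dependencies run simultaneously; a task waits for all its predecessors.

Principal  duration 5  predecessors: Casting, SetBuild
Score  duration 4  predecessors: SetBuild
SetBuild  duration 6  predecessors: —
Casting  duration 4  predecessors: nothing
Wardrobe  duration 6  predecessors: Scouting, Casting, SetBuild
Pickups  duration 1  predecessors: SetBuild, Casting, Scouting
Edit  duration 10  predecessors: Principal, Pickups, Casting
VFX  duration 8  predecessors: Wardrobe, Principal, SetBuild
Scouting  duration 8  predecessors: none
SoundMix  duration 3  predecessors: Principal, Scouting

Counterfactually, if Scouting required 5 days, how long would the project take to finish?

21

The binding path is Scouting→Wardrobe→VFX = 8+6+8 = 22; finish at 22 days.
Since Scouting is critical, the -3 change carries straight to that chain (now 19 days).
New critical path: SetBuild→Principal→Edit = 6+5+10 = 21 ⇒ 21 days.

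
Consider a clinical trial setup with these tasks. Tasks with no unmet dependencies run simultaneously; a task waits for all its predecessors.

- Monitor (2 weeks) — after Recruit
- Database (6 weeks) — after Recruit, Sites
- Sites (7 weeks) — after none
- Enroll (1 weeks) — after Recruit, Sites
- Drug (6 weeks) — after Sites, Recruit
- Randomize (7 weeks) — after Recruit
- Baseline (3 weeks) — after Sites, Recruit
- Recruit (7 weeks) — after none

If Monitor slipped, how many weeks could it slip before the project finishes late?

The longest chain is Recruit→Randomize = 7+7 = 14; overall finish 14 weeks.
The longest chain containing Monitor totals 9 weeks.
Float = 14 − 9 = 5.

5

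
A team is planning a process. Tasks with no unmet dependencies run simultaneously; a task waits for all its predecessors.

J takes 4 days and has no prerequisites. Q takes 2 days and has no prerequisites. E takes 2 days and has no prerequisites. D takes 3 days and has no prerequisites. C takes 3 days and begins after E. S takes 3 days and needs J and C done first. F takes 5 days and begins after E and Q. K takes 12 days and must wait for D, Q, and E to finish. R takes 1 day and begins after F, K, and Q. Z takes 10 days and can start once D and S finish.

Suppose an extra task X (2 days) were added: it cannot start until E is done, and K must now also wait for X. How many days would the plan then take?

Originally the plan takes 18 days.
With X inserted, K now waits for max(D, Q, E, X).
New critical path: E→C→S→Z = 2+3+3+10 = 18 ⇒ 18 days.

18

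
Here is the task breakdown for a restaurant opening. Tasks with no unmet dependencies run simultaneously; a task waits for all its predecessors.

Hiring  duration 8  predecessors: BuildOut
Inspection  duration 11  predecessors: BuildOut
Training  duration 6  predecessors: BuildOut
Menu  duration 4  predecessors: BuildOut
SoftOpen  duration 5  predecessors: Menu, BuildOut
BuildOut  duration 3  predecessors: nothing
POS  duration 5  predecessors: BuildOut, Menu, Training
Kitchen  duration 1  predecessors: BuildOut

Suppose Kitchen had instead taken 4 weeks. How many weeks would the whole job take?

As given, the longest chain is BuildOut→Training→POS = 3+6+5 = 14, so the finish is 14 weeks.
Kitchen has 10 weeks of float (longest path through it is 4).
That remains the longest chain; total 14 weeks.

14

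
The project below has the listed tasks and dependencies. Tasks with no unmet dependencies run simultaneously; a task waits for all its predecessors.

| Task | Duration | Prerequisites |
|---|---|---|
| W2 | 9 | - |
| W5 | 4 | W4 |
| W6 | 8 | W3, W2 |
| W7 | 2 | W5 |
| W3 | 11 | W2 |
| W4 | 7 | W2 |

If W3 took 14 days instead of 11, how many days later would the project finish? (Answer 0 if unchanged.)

3

Baseline: W2→W3→W6 = 9+11+8 = 28 → 28 days.
W3 is on the critical path; changing it to 14 makes that path 31 days.
The critical path is still W2→W3→W6; finish is now 31 days.
Change in finish: 31 − 28 = +3 days.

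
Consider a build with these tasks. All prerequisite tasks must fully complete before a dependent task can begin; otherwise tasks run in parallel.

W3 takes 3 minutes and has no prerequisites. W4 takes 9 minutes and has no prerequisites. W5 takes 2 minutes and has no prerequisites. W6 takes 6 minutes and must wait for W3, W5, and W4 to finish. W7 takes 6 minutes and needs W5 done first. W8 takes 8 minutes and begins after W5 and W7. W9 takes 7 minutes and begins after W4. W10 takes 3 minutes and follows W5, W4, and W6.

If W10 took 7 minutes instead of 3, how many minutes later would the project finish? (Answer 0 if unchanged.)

4

The binding path is W4→W6→W10 = 9+6+3 = 18; finish at 18 minutes.
W10 lies on that path, so at 7 minutes the path becomes 22 minutes.
That remains the longest chain; total 22 minutes.
Change in finish: 22 − 18 = +4 minutes.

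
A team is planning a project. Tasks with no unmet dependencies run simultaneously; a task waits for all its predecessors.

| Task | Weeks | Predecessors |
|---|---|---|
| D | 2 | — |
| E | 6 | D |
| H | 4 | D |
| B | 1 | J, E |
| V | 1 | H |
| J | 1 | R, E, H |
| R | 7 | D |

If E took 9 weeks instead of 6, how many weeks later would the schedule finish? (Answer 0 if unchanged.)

2

Actual critical path: D→R→J→B = 2+7+1+1 = 11 ⇒ 11 weeks.
E has 1 week of float (longest path through it is 10).
Now D→E→J→B = 2+9+1+1 = 13 is longest, so the finish becomes 13 weeks.
Change in finish: 13 − 11 = +2 weeks.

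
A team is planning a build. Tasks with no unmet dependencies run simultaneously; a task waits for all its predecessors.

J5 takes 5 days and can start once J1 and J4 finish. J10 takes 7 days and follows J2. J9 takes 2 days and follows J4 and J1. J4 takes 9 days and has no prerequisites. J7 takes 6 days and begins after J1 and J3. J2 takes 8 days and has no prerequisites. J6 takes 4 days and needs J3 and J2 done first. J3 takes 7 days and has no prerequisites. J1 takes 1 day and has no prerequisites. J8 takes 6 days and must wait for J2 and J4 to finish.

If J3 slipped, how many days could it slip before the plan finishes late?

The longest chain is J2→J10 = 8+7 = 15; overall finish 15 days.
J3 finishes as early as 7 and must finish by 9.
So J3 can slip 9 − 7 = 2 days.

2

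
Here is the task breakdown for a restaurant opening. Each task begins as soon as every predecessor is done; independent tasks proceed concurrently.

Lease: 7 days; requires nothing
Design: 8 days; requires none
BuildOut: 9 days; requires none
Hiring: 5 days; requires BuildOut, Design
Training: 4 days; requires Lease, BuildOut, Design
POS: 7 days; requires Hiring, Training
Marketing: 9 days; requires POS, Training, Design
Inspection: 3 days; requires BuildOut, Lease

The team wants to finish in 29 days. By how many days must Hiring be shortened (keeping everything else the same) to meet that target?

Current finish: 30 days; target: 29.
Hiring is on every critical path, so each day cut from Hiring cuts the finish by one (this holds down to a finish of 29).
Need 30 − 29 = 1 day off Hiring → Hiring becomes 4 days, finish becomes 29.

1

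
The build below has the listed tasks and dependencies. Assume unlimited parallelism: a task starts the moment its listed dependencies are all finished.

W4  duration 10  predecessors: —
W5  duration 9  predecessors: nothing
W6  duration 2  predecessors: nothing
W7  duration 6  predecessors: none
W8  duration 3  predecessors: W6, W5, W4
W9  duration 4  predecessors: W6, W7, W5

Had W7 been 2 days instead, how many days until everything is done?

As given, the longest chain is W4→W8 = 10+3 = 13, so the finish is 13 days.
The longest path through W7 is only 10 days, so W7 has float 3.
The critical path is still W4→W8; finish is now 13 days.

13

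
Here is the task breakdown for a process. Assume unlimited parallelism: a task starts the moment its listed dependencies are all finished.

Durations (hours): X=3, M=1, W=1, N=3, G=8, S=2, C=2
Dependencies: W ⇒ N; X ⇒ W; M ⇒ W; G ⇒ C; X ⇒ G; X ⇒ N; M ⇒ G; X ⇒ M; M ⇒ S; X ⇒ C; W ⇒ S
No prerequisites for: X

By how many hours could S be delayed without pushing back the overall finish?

7

Critical path: X→M→G→C = 3+1+8+2 = 14, so the finish is 14 hours.
S finishes as early as 7 and must finish by 14.
Float = 14 − 7 = 7.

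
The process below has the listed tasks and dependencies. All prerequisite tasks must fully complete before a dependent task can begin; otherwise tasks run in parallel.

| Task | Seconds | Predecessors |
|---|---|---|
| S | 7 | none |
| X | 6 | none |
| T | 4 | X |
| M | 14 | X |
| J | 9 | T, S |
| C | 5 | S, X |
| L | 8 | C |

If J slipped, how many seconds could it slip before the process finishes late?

Critical path: S→C→L = 7+5+8 = 20, so the finish is 20 seconds.
Longest path through J: 19 seconds (earliest finish 19, latest finish 20).
Slack of J = 11 − 10 = 1 second.

1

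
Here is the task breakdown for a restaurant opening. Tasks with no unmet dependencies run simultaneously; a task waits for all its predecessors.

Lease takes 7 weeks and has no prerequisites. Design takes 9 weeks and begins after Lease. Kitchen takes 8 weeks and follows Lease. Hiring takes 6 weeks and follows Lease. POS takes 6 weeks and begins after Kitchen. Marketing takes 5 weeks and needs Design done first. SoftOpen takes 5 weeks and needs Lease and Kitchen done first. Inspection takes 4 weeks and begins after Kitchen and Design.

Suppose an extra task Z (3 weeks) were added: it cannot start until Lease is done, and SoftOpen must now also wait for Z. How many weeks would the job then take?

Originally the job takes 21 weeks.
With Z inserted, SoftOpen now waits for max(Lease, Kitchen, Z).
New critical path: Lease→Design→Marketing = 7+9+5 = 21 ⇒ 21 weeks.

21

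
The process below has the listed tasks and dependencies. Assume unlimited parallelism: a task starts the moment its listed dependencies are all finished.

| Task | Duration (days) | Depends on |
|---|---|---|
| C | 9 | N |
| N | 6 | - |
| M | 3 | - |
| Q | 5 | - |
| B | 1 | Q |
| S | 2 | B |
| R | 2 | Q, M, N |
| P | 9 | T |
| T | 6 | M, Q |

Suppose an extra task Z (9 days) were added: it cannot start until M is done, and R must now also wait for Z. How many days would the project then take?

Originally the project takes 20 days.
With Z inserted, R now waits for max(Q, M, N, Z).
New critical path: Q→T→P = 5+6+9 = 20 ⇒ 20 days.

20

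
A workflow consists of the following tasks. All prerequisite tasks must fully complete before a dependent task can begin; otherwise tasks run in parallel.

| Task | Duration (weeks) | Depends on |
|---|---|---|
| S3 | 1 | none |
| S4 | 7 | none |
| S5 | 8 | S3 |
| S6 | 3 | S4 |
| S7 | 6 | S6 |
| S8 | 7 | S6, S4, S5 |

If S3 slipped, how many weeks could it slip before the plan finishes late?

Critical path: S4→S6→S8 = 7+3+7 = 17, so the finish is 17 weeks.
Longest path through S3: 16 weeks (earliest finish 1, latest finish 2).
So S3 can slip 2 − 1 = 1 week.

1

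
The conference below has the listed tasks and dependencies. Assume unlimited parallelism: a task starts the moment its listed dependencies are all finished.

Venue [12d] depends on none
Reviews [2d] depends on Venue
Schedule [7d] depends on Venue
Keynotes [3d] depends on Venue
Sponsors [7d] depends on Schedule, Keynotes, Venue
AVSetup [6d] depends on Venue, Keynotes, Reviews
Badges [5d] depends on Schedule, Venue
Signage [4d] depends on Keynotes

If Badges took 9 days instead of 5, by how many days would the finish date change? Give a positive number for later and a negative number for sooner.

2

The binding path is Venue→Schedule→Sponsors = 12+7+7 = 26; finish at 26 days.
Badges is off the critical path — its longest chain is 24 days, giving 2 of slack.
Now Venue→Schedule→Badges = 12+7+9 = 28 is longest, so the finish becomes 28 days.
Change in finish: 28 − 26 = +2 days.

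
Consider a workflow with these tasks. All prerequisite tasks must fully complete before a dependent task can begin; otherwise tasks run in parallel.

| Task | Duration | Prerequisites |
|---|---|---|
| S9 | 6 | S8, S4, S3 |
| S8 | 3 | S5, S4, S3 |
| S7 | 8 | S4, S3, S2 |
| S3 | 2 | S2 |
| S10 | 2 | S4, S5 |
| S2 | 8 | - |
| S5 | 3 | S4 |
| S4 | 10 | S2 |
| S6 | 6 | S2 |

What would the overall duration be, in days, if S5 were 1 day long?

28

Actual critical path: S2→S4→S5→S8→S9 = 8+10+3+3+6 = 30 ⇒ 30 days.
Since S5 is critical, the -2 change carries straight to that chain (now 28 days).
No other chain overtakes it, so the finish is 28 days.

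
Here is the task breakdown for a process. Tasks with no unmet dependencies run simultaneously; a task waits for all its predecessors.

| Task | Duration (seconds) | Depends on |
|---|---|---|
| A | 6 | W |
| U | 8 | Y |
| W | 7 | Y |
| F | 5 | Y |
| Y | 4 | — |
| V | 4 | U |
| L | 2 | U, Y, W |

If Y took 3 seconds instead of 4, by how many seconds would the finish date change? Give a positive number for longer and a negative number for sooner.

-1

Critical path before the change: Y→W→A = 4+7+6 = 17 giving 17 seconds.
Y lies on that path, so at 3 seconds the path becomes 16 seconds.
The critical path is still Y→W→A; finish is now 16 seconds.
Change in finish: 16 − 17 = -1 seconds.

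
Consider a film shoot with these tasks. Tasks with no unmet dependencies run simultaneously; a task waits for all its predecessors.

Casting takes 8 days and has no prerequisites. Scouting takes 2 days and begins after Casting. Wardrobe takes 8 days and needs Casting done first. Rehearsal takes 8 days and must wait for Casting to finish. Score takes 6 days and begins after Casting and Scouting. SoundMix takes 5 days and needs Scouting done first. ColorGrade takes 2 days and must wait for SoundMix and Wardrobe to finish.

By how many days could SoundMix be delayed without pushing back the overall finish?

1

Casting→Wardrobe→ColorGrade = 8+8+2 = 18 sets the makespan at 18 days.
The longest chain containing SoundMix totals 17 days.
Slack of SoundMix = 11 − 10 = 1 day.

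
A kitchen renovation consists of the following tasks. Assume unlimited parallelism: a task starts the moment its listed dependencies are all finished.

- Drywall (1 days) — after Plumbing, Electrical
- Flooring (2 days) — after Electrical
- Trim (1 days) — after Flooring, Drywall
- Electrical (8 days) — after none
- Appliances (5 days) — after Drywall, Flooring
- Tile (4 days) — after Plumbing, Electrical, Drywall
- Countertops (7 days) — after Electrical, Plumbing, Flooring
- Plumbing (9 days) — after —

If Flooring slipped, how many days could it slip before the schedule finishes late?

0

The longest chain is Electrical→Flooring→Countertops = 8+2+7 = 17; overall finish 17 days.
Longest path through Flooring: 17 days (earliest finish 10, latest finish 10).
Slack of Flooring = 8 − 8 = 0 days.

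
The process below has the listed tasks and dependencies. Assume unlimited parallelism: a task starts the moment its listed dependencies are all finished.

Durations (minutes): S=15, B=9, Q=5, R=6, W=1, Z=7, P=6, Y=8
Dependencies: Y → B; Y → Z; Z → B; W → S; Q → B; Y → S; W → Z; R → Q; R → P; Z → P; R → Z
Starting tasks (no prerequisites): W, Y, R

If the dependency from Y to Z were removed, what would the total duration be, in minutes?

Before: longest chain Y→Z→B = 8+7+9 = 24, finish 24.
Without Y→Z, Z's earliest start moves from 8 to 6.
New critical path: Y→S = 8+15 = 23 ⇒ 23 minutes.

23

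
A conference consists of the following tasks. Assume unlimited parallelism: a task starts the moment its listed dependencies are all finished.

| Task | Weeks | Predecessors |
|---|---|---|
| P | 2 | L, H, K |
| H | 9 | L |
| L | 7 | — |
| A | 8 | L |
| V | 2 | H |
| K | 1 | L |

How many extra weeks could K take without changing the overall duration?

8

Critical path: L→H→V = 7+9+2 = 18, so the finish is 18 weeks.
K finishes as early as 8 and must finish by 16.
Slack of K = 15 − 7 = 8 weeks.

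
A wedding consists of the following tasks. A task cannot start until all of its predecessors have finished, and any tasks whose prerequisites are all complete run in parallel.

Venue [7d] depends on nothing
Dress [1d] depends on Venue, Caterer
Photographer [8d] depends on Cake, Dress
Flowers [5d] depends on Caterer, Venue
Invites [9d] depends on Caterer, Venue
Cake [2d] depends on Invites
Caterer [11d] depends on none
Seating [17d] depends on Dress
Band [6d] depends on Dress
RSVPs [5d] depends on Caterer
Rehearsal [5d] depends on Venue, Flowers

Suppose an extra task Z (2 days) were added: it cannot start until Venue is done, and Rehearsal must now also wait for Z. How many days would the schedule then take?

30

Originally the schedule takes 30 days.
With Z inserted, Rehearsal now waits for max(Venue, Flowers, Z).
New critical path: Caterer→Invites→Cake→Photographer = 11+9+2+8 = 30 ⇒ 30 days.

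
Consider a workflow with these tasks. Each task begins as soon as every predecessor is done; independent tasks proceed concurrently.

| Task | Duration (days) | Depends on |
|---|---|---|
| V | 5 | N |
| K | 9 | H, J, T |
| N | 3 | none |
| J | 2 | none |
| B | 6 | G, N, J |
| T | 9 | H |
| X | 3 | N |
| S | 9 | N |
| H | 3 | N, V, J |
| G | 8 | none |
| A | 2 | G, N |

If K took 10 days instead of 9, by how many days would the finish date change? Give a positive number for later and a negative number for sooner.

The binding path is N→V→H→T→K = 3+5+3+9+9 = 29; finish at 29 days.
K is on the critical path; changing it to 10 makes that path 30 days.
That remains the longest chain; total 30 days.
Change in finish: 30 − 29 = +1 days.

1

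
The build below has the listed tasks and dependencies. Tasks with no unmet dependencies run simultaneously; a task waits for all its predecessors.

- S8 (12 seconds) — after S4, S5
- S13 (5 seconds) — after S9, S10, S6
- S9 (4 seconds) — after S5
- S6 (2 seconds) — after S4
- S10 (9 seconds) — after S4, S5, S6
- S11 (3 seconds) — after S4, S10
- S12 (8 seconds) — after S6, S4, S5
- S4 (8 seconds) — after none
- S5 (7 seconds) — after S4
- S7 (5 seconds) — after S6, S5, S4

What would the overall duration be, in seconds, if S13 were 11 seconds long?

Critical path before the change: S4→S5→S10→S13 = 8+7+9+5 = 29 giving 29 seconds.
S13 lies on that path, so at 11 seconds the path becomes 35 seconds.
The critical path is still S4→S5→S10→S13; finish is now 35 seconds.

35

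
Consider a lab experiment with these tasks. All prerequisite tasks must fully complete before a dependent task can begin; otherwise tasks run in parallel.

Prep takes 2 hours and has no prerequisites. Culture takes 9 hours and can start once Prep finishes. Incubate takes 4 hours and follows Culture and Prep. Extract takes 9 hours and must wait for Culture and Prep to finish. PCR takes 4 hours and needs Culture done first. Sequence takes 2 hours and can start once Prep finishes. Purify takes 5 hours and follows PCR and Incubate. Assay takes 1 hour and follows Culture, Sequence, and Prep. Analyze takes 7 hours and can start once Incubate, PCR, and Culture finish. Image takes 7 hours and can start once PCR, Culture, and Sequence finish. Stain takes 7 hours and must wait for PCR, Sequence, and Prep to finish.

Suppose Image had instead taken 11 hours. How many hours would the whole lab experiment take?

Baseline: Prep→Culture→PCR→Image = 2+9+4+7 = 22 → 22 hours.
Image lies on that path, so at 11 hours the path becomes 26 hours.
The critical path is still Prep→Culture→PCR→Image; finish is now 26 hours.

26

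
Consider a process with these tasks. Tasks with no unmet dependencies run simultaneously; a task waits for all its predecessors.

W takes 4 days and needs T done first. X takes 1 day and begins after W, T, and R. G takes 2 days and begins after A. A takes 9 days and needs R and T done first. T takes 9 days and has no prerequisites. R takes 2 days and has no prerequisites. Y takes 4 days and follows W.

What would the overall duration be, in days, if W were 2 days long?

20

Actual critical path: T→A→G = 9+9+2 = 20 ⇒ 20 days.
W is off the critical path — its longest chain is 17 days, giving 3 of slack.
The critical path is still T→A→G; finish is now 20 days.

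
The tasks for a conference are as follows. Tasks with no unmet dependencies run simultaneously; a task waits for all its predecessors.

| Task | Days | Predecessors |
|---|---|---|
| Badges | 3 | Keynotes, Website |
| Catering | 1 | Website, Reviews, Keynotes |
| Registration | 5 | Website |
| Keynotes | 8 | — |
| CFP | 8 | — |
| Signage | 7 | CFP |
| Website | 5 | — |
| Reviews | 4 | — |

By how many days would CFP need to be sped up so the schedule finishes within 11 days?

4

Current finish: 15 days; target: 11.
CFP is on every critical path, so each day cut from CFP cuts the finish by one (this holds down to a finish of 11).
Need 15 − 11 = 4 days off CFP → CFP becomes 4 days, finish becomes 11.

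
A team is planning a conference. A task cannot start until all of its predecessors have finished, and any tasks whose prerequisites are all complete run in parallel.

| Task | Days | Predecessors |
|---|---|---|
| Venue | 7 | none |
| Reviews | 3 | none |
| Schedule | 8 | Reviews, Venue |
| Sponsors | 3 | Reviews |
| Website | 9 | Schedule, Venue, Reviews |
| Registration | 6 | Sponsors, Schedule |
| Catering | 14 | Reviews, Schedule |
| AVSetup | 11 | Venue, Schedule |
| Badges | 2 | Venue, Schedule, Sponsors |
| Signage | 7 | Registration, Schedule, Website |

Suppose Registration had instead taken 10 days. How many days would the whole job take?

32

Baseline: Venue→Schedule→Website→Signage = 7+8+9+7 = 31 → 31 days.
The longest path through Registration is only 28 days, so Registration has float 3.
Now Venue→Schedule→Registration→Signage = 7+8+10+7 = 32 is longest, so the finish becomes 32 days.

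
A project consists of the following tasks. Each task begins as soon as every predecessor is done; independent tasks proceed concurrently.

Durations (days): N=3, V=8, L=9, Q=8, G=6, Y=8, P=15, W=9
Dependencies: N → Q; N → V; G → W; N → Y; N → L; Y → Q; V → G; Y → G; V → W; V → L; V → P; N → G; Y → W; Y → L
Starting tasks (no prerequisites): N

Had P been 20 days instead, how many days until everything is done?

31

As given, the longest chain is N→V→P = 3+8+15 = 26, so the finish is 26 days.
P lies on that path, so at 20 days the path becomes 31 days.
The critical path is still N→V→P; finish is now 31 days.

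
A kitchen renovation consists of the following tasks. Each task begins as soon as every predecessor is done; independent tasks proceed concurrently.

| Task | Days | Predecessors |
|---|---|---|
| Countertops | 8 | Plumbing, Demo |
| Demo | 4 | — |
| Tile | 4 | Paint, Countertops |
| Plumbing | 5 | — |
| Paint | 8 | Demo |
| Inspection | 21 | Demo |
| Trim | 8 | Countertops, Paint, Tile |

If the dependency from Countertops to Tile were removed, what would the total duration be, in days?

25

With the dependency in place, Demo→Inspection = 4+21 = 25 sets the finish at 25 days.
Without Countertops→Tile, Tile's earliest start moves from 13 to 12.
The longest chain is now Demo→Inspection = 4+21 = 25, so the kitchen renovation takes 25 days.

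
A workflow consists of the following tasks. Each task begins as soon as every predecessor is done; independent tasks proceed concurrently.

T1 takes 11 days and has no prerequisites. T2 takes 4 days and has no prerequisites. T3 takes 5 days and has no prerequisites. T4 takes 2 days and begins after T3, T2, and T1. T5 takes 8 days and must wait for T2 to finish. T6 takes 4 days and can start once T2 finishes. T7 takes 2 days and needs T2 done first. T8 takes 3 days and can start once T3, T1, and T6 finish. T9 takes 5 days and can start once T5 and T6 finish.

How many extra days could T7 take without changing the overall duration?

11

T2→T5→T9 = 4+8+5 = 17 sets the makespan at 17 days.
T7 finishes as early as 6 and must finish by 17.
Float = 17 − 6 = 11.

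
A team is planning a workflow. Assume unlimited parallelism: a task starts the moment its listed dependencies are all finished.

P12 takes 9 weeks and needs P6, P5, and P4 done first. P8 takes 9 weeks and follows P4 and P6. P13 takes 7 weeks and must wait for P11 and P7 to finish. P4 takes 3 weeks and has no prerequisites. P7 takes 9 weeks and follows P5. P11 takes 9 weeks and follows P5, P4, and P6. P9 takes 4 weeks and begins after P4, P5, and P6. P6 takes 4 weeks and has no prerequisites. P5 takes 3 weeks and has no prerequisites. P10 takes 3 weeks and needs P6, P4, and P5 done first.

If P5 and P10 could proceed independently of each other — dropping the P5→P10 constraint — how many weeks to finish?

Before: longest chain P6→P11→P13 = 4+9+7 = 20, finish 20.
Dropping P5→P10 doesn't change P10's earliest start (4); another predecessor still binds.
New critical path: P6→P11→P13 = 4+9+7 = 20 ⇒ 20 weeks.

20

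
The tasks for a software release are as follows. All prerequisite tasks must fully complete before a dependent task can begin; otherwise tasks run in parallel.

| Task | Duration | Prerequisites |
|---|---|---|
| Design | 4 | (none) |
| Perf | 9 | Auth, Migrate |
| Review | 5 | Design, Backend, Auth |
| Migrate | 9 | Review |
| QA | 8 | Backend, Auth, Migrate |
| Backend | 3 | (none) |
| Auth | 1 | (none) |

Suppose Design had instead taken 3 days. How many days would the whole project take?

26

As given, the longest chain is Design→Review→Migrate→Perf = 4+5+9+9 = 27, so the finish is 27 days.
Design lies on that path, so at 3 days the path becomes 26 days.
No other chain overtakes it, so the finish is 26 days.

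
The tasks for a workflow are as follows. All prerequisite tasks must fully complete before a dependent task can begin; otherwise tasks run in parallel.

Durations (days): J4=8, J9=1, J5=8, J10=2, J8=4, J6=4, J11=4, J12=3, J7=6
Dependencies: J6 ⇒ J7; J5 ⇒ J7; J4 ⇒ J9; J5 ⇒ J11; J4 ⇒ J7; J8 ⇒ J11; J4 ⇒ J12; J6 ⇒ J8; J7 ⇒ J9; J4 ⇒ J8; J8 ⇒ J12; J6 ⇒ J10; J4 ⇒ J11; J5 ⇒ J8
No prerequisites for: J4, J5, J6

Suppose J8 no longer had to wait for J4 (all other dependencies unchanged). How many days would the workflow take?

16

Before: longest chain J4→J8→J11 = 8+4+4 = 16, finish 16.
Dropping J4→J8 doesn't change J8's earliest start (8); another predecessor still binds.
After: J5→J8→J11 = 8+4+4 = 16 → 16 days.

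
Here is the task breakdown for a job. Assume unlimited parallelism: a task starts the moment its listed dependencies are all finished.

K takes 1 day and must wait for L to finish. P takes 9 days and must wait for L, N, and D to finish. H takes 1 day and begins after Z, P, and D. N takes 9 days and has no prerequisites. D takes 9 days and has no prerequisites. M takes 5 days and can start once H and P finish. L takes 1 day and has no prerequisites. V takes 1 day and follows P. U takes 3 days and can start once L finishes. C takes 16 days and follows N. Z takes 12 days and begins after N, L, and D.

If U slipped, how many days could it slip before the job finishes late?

23

Critical path: N→Z→H→M = 9+12+1+5 = 27, so the finish is 27 days.
Longest path through U: 4 days (earliest finish 4, latest finish 27).
So U can slip 27 − 4 = 23 days.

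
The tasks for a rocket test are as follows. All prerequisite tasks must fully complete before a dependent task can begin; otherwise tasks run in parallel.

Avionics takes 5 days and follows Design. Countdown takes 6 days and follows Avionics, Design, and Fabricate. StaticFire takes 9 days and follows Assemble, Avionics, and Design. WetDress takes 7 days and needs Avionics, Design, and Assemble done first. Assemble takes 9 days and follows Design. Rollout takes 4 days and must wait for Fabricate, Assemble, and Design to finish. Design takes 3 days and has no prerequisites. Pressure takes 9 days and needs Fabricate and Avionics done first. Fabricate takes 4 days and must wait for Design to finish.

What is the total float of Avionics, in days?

4

Critical path: Design→Assemble→StaticFire = 3+9+9 = 21, so the finish is 21 days.
Longest path through Avionics: 17 days (earliest finish 8, latest finish 12).
Slack of Avionics = 7 − 3 = 4 days.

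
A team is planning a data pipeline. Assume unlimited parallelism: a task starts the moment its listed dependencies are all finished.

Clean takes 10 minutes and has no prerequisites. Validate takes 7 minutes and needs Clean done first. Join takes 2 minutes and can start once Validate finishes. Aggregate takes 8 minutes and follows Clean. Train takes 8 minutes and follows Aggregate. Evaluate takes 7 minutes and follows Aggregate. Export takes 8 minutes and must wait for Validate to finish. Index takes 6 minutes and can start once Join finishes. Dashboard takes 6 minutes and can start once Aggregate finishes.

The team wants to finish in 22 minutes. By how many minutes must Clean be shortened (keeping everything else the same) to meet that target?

4

Current finish: 26 minutes; target: 22.
Clean is on every critical path, so each minute cut from Clean cuts the finish by one (this holds down to a finish of 17).
Need 26 − 22 = 4 minutes off Clean → Clean becomes 6 minutes, finish becomes 22.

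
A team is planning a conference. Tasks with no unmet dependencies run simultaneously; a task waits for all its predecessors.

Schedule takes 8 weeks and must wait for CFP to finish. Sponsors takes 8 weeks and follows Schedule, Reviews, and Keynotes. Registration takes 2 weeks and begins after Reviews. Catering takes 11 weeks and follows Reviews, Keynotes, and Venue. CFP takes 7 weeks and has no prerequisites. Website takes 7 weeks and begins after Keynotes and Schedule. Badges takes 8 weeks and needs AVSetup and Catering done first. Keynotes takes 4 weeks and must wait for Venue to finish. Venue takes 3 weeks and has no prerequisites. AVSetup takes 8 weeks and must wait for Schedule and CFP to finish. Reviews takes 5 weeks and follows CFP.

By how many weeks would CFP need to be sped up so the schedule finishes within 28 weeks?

3

Current finish: 31 weeks; target: 28.
CFP is on every critical path, so each week cut from CFP cuts the finish by one (this holds down to a finish of 26).
Need 31 − 28 = 3 weeks off CFP → CFP becomes 4 weeks, finish becomes 28.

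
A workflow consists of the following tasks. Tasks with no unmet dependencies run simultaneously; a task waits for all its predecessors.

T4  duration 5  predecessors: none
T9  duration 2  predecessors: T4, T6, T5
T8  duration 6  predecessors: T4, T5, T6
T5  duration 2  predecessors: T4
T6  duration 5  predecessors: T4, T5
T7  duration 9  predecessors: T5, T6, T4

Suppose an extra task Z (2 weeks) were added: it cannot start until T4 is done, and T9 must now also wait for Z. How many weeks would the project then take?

21

Originally the project takes 21 weeks.
With Z inserted, T9 now waits for max(T4, T6, T5, Z).
New critical path: T4→T5→T6→T7 = 5+2+5+9 = 21 ⇒ 21 weeks.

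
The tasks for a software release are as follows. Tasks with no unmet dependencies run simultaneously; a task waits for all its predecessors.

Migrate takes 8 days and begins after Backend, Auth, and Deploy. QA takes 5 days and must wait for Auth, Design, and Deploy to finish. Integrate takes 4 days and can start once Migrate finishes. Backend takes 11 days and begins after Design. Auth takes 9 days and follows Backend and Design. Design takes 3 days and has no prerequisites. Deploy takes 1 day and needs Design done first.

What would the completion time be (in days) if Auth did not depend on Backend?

26

Original critical path: Design→Backend→Auth→Migrate→Integrate = 3+11+9+8+4 = 35 ⇒ 35 days.
Without Backend→Auth, Auth's earliest start moves from 14 to 3.
After: Design→Backend→Migrate→Integrate = 3+11+8+4 = 26 → 26 days.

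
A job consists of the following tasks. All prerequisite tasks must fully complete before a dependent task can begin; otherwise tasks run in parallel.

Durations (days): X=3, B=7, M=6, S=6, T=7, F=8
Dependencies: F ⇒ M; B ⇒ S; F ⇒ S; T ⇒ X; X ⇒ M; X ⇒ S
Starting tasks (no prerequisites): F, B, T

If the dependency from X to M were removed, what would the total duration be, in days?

16

Before: longest chain T→X→S = 7+3+6 = 16, finish 16.
Without X→M, M's earliest start moves from 10 to 8.
New critical path: T→X→S = 7+3+6 = 16 ⇒ 16 days.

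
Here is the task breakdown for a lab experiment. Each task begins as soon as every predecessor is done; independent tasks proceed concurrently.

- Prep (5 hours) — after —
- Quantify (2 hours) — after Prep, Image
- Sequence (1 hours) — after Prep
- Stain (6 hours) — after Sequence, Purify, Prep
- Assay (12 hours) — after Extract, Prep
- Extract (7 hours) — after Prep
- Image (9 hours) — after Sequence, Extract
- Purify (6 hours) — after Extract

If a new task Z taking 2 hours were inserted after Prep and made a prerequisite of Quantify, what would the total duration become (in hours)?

24

Originally the project takes 24 hours.
With Z inserted, Quantify now waits for max(Prep, Image, Z).
New critical path: Prep→Extract→Purify→Stain = 5+7+6+6 = 24 ⇒ 24 hours.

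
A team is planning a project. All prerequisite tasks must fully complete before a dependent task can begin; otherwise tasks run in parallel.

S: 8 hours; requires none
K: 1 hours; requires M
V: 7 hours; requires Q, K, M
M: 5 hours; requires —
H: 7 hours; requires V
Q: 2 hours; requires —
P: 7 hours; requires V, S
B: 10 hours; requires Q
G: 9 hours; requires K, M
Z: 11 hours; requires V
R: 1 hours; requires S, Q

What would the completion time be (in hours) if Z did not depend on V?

Original critical path: M→K→V→Z = 5+1+7+11 = 24 ⇒ 24 hours.
Without V→Z, Z's earliest start moves from 13 to 0.
The longest chain is now M→K→V→H = 5+1+7+7 = 20, so the plan takes 20 hours.

20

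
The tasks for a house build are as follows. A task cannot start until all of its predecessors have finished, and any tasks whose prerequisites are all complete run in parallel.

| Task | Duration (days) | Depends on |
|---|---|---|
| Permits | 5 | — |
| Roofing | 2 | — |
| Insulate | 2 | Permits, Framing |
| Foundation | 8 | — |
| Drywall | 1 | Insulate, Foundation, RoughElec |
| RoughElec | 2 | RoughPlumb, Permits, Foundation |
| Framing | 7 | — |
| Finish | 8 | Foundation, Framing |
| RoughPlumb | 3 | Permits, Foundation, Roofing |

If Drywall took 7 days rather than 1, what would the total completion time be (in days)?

20

The binding path is Foundation→Finish = 8+8 = 16; finish at 16 days.
Drywall has 2 days of float (longest path through it is 14).
New critical path: Foundation→RoughPlumb→RoughElec→Drywall = 8+3+2+7 = 20 ⇒ 20 days.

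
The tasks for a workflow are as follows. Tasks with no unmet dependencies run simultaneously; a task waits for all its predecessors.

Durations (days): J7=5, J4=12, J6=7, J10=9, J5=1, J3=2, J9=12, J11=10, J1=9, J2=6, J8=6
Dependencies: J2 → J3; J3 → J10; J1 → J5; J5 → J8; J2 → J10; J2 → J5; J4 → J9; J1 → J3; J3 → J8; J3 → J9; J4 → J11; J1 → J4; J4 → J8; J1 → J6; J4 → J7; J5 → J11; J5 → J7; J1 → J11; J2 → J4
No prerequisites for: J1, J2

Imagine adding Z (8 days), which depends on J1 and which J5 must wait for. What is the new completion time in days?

33

Originally the plan takes 33 days.
With Z inserted, J5 now waits for max(J1, J2, Z).
New critical path: J1→J4→J9 = 9+12+12 = 33 ⇒ 33 days.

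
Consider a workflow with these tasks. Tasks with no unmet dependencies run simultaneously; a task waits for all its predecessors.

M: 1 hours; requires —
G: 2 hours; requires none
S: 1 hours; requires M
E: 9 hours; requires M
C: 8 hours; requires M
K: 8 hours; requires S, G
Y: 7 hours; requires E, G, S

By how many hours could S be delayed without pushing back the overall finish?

Critical path: M→E→Y = 1+9+7 = 17, so the finish is 17 hours.
Longest path through S: 10 hours (earliest finish 2, latest finish 9).
Slack of S = 8 − 1 = 7 hours.

7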